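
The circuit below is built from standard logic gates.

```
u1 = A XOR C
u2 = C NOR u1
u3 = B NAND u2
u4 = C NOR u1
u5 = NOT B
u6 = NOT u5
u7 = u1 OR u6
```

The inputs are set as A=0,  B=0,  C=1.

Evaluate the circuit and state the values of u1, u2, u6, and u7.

u1 = A XOR C = 0 XOR 1 = 1
u2 = C NOR u1 = 1 NOR 1 = 0
u5 = NOT B = NOT 0 = 1
u6 = NOT u5 = NOT 1 = 0
u7 = u1 OR u6 = 1 OR 0 = 1

u1 = 1, u2 = 0, u6 = 0, u7 = 1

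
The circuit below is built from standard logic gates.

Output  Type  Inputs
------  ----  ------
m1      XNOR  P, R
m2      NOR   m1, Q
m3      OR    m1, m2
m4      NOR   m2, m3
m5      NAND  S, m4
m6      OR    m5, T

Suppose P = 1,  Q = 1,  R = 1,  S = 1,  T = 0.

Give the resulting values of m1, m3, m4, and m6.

m1 = 1  m3 = 1  m4 = 0  m6 = 1

m1 = P XNOR R = 1 XNOR 1 = 1
m2 = m1 NOR Q = 1 NOR 1 = 0
m3 = m1 OR m2 = 1 OR 0 = 1
m4 = m2 NOR m3 = 0 NOR 1 = 0
m5 = S NAND m4 = 1 NAND 0 = 1
m6 = m5 OR T = 1 OR 0 = 1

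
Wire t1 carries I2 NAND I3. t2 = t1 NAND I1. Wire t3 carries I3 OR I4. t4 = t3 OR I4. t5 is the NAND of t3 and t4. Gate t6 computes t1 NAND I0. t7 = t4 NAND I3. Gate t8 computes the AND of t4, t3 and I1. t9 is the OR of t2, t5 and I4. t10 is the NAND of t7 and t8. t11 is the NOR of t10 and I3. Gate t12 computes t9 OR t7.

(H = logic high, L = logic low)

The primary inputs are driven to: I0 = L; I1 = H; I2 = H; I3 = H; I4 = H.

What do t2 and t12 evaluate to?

t2 = H, t12 = H

t1 = I2 NAND I3 = H NAND H = L
t2 = t1 NAND I1 = L NAND H = H
t3 = I3 OR I4 = H OR H = H
t4 = t3 OR I4 = H OR H = H
t5 = t3 NAND t4 = H NAND H = L
t7 = t4 NAND I3 = H NAND H = L
t9 = t2 OR t5 OR I4 = H OR L OR H = H
t12 = t9 OR t7 = H OR L = H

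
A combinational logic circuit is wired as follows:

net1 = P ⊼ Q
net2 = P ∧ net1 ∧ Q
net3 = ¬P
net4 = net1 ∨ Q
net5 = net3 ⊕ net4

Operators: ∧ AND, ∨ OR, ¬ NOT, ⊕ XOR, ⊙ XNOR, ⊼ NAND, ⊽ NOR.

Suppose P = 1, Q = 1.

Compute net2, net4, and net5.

net1 = P NAND Q = 1 NAND 1 = 0
net2 = P AND net1 AND Q = 1 AND 0 AND 1 = 0
net3 = NOT P = NOT 1 = 0
net4 = net1 OR Q = 0 OR 1 = 1
net5 = net3 XOR net4 = 0 XOR 1 = 1

net2 = 0, net4 = 1, net5 = 1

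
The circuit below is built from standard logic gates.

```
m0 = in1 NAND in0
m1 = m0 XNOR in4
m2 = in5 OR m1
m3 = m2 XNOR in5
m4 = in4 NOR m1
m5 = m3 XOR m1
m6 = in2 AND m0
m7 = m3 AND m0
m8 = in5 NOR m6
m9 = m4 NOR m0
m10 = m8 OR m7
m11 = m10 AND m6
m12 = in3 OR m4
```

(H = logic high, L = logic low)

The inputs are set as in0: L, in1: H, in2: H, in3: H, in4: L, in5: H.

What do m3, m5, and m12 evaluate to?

m3 = H, m5 = H, m12 = H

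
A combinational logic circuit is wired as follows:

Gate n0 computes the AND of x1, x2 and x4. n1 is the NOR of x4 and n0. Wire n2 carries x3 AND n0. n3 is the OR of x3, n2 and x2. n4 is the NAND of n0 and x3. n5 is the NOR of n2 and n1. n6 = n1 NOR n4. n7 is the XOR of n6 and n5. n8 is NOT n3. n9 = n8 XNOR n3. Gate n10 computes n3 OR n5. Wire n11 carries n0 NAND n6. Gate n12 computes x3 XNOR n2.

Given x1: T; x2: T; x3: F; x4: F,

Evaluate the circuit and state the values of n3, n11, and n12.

n0 = x1 AND x2 AND x4 = T AND T AND F = F
n1 = x4 NOR n0 = F NOR F = T
n2 = x3 AND n0 = F AND F = F
n3 = x3 OR n2 OR x2 = F OR F OR T = T
n4 = n0 NAND x3 = F NAND F = T
n6 = n1 NOR n4 = T NOR T = F
n11 = n0 NAND n6 = F NAND F = T
n12 = x3 XNOR n2 = F XNOR F = T

n3 = T, n11 = T, n12 = T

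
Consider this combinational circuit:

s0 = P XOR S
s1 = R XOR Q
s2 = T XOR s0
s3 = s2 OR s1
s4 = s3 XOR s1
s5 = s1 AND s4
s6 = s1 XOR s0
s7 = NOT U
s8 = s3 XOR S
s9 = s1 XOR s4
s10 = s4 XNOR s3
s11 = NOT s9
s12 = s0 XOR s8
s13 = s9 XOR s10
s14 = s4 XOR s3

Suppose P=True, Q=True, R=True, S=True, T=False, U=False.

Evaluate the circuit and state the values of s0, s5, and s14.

s0 = False  s5 = False  s14 = False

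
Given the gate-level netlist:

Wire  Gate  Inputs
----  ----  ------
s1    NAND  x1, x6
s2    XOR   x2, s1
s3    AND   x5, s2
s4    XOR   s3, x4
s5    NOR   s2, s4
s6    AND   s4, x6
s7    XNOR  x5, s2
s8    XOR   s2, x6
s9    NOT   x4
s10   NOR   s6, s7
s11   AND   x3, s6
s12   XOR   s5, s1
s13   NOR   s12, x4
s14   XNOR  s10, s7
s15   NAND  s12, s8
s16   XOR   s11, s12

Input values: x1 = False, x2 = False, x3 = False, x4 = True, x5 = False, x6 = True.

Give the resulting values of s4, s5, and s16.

s4 = True; s5 = False; s16 = True

s1 = x1 NAND x6 = False NAND True = True
s2 = x2 XOR s1 = False XOR True = True
s3 = x5 AND s2 = False AND True = False
s4 = s3 XOR x4 = False XOR True = True
s5 = s2 NOR s4 = True NOR True = False
s6 = s4 AND x6 = True AND True = True
s11 = x3 AND s6 = False AND True = False
s12 = s5 XOR s1 = False XOR True = True
s16 = s11 XOR s12 = False XOR True = True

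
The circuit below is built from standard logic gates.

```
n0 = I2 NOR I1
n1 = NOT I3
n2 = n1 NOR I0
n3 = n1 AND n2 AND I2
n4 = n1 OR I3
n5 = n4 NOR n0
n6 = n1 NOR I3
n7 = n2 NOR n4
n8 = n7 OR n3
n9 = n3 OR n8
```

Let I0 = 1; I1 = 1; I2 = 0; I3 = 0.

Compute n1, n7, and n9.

n1 = NOT I3 = NOT 0 = 1
n2 = n1 NOR I0 = 1 NOR 1 = 0
n3 = n1 AND n2 AND I2 = 1 AND 0 AND 0 = 0
n4 = n1 OR I3 = 1 OR 0 = 1
n7 = n2 NOR n4 = 0 NOR 1 = 0
n8 = n7 OR n3 = 0 OR 0 = 0
n9 = n3 OR n8 = 0 OR 0 = 0

n1 = 1  n7 = 0  n9 = 0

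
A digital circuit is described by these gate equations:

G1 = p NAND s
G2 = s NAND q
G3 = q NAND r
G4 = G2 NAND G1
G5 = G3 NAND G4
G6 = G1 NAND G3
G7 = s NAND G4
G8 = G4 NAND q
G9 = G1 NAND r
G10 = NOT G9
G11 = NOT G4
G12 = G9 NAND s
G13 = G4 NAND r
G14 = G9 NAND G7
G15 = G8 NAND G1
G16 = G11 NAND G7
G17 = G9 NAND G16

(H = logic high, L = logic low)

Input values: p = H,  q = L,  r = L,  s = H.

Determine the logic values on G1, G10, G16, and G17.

G1 = L, G10 = L, G16 = H, G17 = L

G1 = p NAND s = H NAND H = L
G2 = s NAND q = H NAND L = H
G4 = G2 NAND G1 = H NAND L = H
G7 = s NAND G4 = H NAND H = L
G9 = G1 NAND r = L NAND L = H
G10 = NOT G9 = NOT H = L
G11 = NOT G4 = NOT H = L
G16 = G11 NAND G7 = L NAND L = H
G17 = G9 NAND G16 = H NAND H = L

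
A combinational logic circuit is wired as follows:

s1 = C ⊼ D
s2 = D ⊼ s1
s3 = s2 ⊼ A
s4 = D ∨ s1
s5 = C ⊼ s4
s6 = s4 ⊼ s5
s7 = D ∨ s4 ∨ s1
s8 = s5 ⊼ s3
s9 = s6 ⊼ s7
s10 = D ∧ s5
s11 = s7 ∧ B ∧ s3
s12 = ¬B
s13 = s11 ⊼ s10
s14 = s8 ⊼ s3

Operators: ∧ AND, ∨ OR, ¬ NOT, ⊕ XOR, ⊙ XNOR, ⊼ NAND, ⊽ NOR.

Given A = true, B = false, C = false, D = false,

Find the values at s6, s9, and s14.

s1 = C NAND D = false NAND false = true
s2 = D NAND s1 = false NAND true = true
s3 = s2 NAND A = true NAND true = false
s4 = D OR s1 = false OR true = true
s5 = C NAND s4 = false NAND true = true
s6 = s4 NAND s5 = true NAND true = false
s7 = D OR s4 OR s1 = false OR true OR true = true
s8 = s5 NAND s3 = true NAND false = true
s9 = s6 NAND s7 = false NAND true = true
s14 = s8 NAND s3 = true NAND false = true

s6 = false, s9 = true, s14 = true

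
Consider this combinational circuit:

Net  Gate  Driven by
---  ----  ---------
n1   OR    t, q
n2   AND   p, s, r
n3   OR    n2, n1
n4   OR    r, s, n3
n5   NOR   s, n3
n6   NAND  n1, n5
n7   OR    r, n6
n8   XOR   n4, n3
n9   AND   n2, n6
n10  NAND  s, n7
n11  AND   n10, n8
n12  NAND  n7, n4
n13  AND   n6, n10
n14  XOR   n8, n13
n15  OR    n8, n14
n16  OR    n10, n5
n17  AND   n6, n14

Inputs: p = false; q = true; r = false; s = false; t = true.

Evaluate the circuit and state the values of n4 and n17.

n1 = t OR q = true OR true = true
n2 = p AND s AND r = false AND false AND false = false
n3 = n2 OR n1 = false OR true = true
n4 = r OR s OR n3 = false OR false OR true = true
n5 = s NOR n3 = false NOR true = false
n6 = n1 NAND n5 = true NAND false = true
n7 = r OR n6 = false OR true = true
n8 = n4 XOR n3 = true XOR true = false
n10 = s NAND n7 = false NAND true = true
n13 = n6 AND n10 = true AND true = true
n14 = n8 XOR n13 = false XOR true = true
n17 = n6 AND n14 = true AND true = true

n4 = true  n17 = true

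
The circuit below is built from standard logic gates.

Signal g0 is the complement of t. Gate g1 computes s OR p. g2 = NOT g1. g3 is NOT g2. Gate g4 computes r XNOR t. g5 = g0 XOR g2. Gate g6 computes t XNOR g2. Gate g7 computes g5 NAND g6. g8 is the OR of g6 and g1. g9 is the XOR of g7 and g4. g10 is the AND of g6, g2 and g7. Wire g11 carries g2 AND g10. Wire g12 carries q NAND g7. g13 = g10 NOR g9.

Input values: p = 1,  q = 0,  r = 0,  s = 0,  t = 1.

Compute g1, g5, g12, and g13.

g1 = 1, g5 = 0, g12 = 1, g13 = 0

g0 = NOT t = NOT 1 = 0
g1 = s OR p = 0 OR 1 = 1
g2 = NOT g1 = NOT 1 = 0
g4 = r XNOR t = 0 XNOR 1 = 0
g5 = g0 XOR g2 = 0 XOR 0 = 0
g6 = t XNOR g2 = 1 XNOR 0 = 0
g7 = g5 NAND g6 = 0 NAND 0 = 1
g9 = g7 XOR g4 = 1 XOR 0 = 1
g10 = g6 AND g2 AND g7 = 0 AND 0 AND 1 = 0
g12 = q NAND g7 = 0 NAND 1 = 1
g13 = g10 NOR g9 = 0 NOR 1 = 0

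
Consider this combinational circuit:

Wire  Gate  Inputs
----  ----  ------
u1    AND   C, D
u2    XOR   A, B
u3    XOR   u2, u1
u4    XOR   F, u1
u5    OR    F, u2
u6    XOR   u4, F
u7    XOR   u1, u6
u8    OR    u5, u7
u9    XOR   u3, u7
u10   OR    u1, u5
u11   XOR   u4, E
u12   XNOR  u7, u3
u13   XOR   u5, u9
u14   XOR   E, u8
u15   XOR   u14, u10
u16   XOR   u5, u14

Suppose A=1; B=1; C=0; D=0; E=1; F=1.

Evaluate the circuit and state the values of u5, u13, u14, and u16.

u1 = C AND D = 0 AND 0 = 0
u2 = A XOR B = 1 XOR 1 = 0
u3 = u2 XOR u1 = 0 XOR 0 = 0
u4 = F XOR u1 = 1 XOR 0 = 1
u5 = F OR u2 = 1 OR 0 = 1
u6 = u4 XOR F = 1 XOR 1 = 0
u7 = u1 XOR u6 = 0 XOR 0 = 0
u8 = u5 OR u7 = 1 OR 0 = 1
u9 = u3 XOR u7 = 0 XOR 0 = 0
u13 = u5 XOR u9 = 1 XOR 0 = 1
u14 = E XOR u8 = 1 XOR 1 = 0
u16 = u5 XOR u14 = 1 XOR 0 = 1

u5 = 1; u13 = 1; u14 = 0; u16 = 1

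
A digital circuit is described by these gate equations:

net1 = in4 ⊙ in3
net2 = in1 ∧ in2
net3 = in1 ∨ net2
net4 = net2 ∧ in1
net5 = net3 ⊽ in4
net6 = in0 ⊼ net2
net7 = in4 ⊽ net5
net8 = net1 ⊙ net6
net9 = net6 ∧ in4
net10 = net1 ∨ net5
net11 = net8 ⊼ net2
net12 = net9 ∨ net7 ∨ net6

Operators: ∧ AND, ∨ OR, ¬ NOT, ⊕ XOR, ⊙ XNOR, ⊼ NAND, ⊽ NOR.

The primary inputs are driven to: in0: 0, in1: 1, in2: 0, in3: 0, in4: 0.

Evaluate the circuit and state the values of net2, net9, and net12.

net2 = 0  net9 = 0  net12 = 1

net2 = in1 AND in2 = 1 AND 0 = 0
net3 = in1 OR net2 = 1 OR 0 = 1
net5 = net3 NOR in4 = 1 NOR 0 = 0
net6 = in0 NAND net2 = 0 NAND 0 = 1
net7 = in4 NOR net5 = 0 NOR 0 = 1
net9 = net6 AND in4 = 1 AND 0 = 0
net12 = net9 OR net7 OR net6 = 0 OR 1 OR 1 = 1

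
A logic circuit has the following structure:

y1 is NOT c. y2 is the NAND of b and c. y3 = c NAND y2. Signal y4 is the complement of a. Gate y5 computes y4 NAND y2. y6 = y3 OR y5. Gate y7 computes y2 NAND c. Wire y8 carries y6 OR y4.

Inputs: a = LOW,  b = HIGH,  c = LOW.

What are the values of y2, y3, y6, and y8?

y2 = HIGH; y3 = HIGH; y6 = HIGH; y8 = HIGH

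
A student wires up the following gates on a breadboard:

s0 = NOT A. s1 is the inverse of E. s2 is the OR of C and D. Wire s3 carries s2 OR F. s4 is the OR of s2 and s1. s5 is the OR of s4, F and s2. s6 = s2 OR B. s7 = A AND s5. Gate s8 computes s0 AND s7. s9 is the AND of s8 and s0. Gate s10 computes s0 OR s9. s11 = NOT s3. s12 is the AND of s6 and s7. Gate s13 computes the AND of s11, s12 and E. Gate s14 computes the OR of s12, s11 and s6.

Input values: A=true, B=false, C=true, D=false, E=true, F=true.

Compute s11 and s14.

s1 = NOT E = NOT true = false
s2 = C OR D = true OR false = true
s3 = s2 OR F = true OR true = true
s4 = s2 OR s1 = true OR false = true
s5 = s4 OR F OR s2 = true OR true OR true = true
s6 = s2 OR B = true OR false = true
s7 = A AND s5 = true AND true = true
s11 = NOT s3 = NOT true = false
s12 = s6 AND s7 = true AND true = true
s14 = s12 OR s11 OR s6 = true OR false OR true = true

s11 = false; s14 = true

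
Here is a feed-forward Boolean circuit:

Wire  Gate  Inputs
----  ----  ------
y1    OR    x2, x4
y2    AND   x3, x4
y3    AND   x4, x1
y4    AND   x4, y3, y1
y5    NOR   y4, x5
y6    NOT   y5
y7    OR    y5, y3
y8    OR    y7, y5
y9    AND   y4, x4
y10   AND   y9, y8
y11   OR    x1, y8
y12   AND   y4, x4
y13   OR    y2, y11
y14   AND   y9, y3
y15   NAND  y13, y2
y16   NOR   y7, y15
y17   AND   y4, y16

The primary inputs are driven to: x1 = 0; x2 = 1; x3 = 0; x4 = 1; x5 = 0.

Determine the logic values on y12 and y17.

y1 = x2 OR x4 = 1 OR 1 = 1
y2 = x3 AND x4 = 0 AND 1 = 0
y3 = x4 AND x1 = 1 AND 0 = 0
y4 = x4 AND y3 AND y1 = 1 AND 0 AND 1 = 0
y5 = y4 NOR x5 = 0 NOR 0 = 1
y7 = y5 OR y3 = 1 OR 0 = 1
y8 = y7 OR y5 = 1 OR 1 = 1
y11 = x1 OR y8 = 0 OR 1 = 1
y12 = y4 AND x4 = 0 AND 1 = 0
y13 = y2 OR y11 = 0 OR 1 = 1
y15 = y13 NAND y2 = 1 NAND 0 = 1
y16 = y7 NOR y15 = 1 NOR 1 = 0
y17 = y4 AND y16 = 0 AND 0 = 0

y12 = 0, y17 = 0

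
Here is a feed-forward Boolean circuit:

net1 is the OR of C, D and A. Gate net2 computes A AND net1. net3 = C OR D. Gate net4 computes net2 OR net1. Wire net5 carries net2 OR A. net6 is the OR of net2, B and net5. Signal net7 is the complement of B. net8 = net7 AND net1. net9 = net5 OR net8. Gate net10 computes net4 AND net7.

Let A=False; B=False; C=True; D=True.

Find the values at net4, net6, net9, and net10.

net1 = C OR D OR A = True OR True OR False = True
net2 = A AND net1 = False AND True = False
net4 = net2 OR net1 = False OR True = True
net5 = net2 OR A = False OR False = False
net6 = net2 OR B OR net5 = False OR False OR False = False
net7 = NOT B = NOT False = True
net8 = net7 AND net1 = True AND True = True
net9 = net5 OR net8 = False OR True = True
net10 = net4 AND net7 = True AND True = True

net4 = True  net6 = False  net9 = True  net10 = True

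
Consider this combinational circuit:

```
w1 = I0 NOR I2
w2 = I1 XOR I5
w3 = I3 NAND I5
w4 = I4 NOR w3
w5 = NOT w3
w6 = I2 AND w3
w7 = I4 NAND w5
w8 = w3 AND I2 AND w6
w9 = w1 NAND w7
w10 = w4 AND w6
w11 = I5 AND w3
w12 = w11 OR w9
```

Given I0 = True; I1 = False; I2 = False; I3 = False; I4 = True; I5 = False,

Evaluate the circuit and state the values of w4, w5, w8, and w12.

w1 = I0 NOR I2 = True NOR False = False
w3 = I3 NAND I5 = False NAND False = True
w4 = I4 NOR w3 = True NOR True = False
w5 = NOT w3 = NOT True = False
w6 = I2 AND w3 = False AND True = False
w7 = I4 NAND w5 = True NAND False = True
w8 = w3 AND I2 AND w6 = True AND False AND False = False
w9 = w1 NAND w7 = False NAND True = True
w11 = I5 AND w3 = False AND True = False
w12 = w11 OR w9 = False OR True = True

w4 = False  w5 = False  w8 = False  w12 = True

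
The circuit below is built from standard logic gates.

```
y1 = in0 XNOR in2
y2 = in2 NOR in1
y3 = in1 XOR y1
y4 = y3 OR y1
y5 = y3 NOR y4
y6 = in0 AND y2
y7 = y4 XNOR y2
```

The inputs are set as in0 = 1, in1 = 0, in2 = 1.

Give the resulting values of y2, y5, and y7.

y2 = 0; y5 = 0; y7 = 0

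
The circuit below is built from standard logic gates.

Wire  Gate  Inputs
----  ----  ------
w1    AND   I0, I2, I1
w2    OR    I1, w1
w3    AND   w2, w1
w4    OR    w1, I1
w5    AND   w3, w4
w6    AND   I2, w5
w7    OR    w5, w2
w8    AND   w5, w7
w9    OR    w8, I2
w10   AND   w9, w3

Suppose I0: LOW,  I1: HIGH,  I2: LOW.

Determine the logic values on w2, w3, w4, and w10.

w2 = HIGH; w3 = LOW; w4 = HIGH; w10 = LOW

w1 = I0 AND I2 AND I1 = LOW AND LOW AND HIGH = LOW
w2 = I1 OR w1 = HIGH OR LOW = HIGH
w3 = w2 AND w1 = HIGH AND LOW = LOW
w4 = w1 OR I1 = LOW OR HIGH = HIGH
w5 = w3 AND w4 = LOW AND HIGH = LOW
w7 = w5 OR w2 = LOW OR HIGH = HIGH
w8 = w5 AND w7 = LOW AND HIGH = LOW
w9 = w8 OR I2 = LOW OR LOW = LOW
w10 = w9 AND w3 = LOW AND LOW = LOW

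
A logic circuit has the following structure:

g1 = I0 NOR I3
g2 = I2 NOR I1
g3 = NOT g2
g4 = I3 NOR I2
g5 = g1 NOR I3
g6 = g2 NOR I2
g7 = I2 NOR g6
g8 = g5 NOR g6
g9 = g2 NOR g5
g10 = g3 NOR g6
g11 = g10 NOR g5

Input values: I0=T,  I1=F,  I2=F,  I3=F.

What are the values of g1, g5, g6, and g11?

g1 = F; g5 = T; g6 = F; g11 = F

g1 = I0 NOR I3 = T NOR F = F
g2 = I2 NOR I1 = F NOR F = T
g3 = NOT g2 = NOT T = F
g5 = g1 NOR I3 = F NOR F = T
g6 = g2 NOR I2 = T NOR F = F
g10 = g3 NOR g6 = F NOR F = T
g11 = g10 NOR g5 = T NOR T = F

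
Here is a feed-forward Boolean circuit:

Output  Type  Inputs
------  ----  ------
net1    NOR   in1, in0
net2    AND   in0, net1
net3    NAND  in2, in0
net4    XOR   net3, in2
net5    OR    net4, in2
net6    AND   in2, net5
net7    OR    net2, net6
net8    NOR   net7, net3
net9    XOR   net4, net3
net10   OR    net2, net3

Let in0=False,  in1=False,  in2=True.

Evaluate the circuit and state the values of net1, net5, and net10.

net1 = in1 NOR in0 = False NOR False = True
net2 = in0 AND net1 = False AND True = False
net3 = in2 NAND in0 = True NAND False = True
net4 = net3 XOR in2 = True XOR True = False
net5 = net4 OR in2 = False OR True = True
net10 = net2 OR net3 = False OR True = True

net1 = True  net5 = True  net10 = True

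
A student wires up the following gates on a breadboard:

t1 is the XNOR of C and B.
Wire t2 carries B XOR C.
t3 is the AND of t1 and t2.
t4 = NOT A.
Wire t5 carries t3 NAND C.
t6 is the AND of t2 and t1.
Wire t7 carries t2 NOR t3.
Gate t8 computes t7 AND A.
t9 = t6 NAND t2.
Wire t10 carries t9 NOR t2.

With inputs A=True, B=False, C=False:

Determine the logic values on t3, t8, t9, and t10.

t3 = False, t8 = True, t9 = True, t10 = False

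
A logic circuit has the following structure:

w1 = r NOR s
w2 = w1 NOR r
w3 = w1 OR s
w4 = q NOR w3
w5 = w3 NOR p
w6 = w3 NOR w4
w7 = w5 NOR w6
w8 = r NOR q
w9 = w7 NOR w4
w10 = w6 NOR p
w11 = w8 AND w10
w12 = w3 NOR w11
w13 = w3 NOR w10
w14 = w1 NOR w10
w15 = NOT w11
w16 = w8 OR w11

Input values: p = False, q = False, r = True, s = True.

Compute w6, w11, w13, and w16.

w6 = False, w11 = False, w13 = False, w16 = False

w1 = r NOR s = True NOR True = False
w3 = w1 OR s = False OR True = True
w4 = q NOR w3 = False NOR True = False
w6 = w3 NOR w4 = True NOR False = False
w8 = r NOR q = True NOR False = False
w10 = w6 NOR p = False NOR False = True
w11 = w8 AND w10 = False AND True = False
w13 = w3 NOR w10 = True NOR True = False
w16 = w8 OR w11 = False OR False = False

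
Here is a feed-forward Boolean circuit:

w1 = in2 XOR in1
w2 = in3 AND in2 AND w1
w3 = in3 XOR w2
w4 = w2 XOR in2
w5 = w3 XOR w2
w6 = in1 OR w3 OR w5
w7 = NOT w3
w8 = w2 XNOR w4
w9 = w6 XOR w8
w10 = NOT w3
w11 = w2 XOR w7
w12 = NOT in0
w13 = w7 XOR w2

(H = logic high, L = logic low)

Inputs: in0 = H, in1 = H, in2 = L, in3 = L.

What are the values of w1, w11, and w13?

w1 = H, w11 = H, w13 = H

w1 = in2 XOR in1 = L XOR H = H
w2 = in3 AND in2 AND w1 = L AND L AND H = L
w3 = in3 XOR w2 = L XOR L = L
w7 = NOT w3 = NOT L = H
w11 = w2 XOR w7 = L XOR H = H
w13 = w7 XOR w2 = H XOR L = H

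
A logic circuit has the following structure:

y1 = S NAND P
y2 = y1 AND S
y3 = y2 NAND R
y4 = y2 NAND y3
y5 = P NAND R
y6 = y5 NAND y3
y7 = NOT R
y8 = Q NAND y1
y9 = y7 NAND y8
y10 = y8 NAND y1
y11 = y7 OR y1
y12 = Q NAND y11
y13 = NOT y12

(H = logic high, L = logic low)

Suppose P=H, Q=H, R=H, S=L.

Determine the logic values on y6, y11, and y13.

y1 = S NAND P = L NAND H = H
y2 = y1 AND S = H AND L = L
y3 = y2 NAND R = L NAND H = H
y5 = P NAND R = H NAND H = L
y6 = y5 NAND y3 = L NAND H = H
y7 = NOT R = NOT H = L
y11 = y7 OR y1 = L OR H = H
y12 = Q NAND y11 = H NAND H = L
y13 = NOT y12 = NOT L = H

y6 = H, y11 = H, y13 = H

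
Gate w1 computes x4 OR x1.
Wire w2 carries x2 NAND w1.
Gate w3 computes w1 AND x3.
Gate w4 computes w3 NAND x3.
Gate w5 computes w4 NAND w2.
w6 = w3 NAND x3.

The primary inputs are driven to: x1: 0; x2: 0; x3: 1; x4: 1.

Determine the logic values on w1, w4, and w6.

w1 = x4 OR x1 = 1 OR 0 = 1
w3 = w1 AND x3 = 1 AND 1 = 1
w4 = w3 NAND x3 = 1 NAND 1 = 0
w6 = w3 NAND x3 = 1 NAND 1 = 0

w1 = 1; w4 = 0; w6 = 0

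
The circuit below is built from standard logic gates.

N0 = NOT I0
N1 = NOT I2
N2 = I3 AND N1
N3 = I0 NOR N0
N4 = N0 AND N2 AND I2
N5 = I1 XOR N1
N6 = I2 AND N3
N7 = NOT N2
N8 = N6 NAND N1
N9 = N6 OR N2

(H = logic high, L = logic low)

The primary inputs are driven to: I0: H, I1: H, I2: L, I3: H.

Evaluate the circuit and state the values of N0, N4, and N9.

N0 = NOT I0 = NOT H = L
N1 = NOT I2 = NOT L = H
N2 = I3 AND N1 = H AND H = H
N3 = I0 NOR N0 = H NOR L = L
N4 = N0 AND N2 AND I2 = L AND H AND L = L
N6 = I2 AND N3 = L AND L = L
N9 = N6 OR N2 = L OR H = H

N0 = L, N4 = L, N9 = H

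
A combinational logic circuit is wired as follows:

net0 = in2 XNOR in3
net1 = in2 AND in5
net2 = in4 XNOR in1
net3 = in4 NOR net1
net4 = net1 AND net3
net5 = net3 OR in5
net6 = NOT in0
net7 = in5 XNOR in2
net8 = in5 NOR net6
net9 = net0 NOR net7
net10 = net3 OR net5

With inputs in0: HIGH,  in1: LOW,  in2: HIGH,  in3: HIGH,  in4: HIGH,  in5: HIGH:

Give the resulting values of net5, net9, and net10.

net5 = HIGH  net9 = LOW  net10 = HIGH

net0 = in2 XNOR in3 = HIGH XNOR HIGH = HIGH
net1 = in2 AND in5 = HIGH AND HIGH = HIGH
net3 = in4 NOR net1 = HIGH NOR HIGH = LOW
net5 = net3 OR in5 = LOW OR HIGH = HIGH
net7 = in5 XNOR in2 = HIGH XNOR HIGH = HIGH
net9 = net0 NOR net7 = HIGH NOR HIGH = LOW
net10 = net3 OR net5 = LOW OR HIGH = HIGH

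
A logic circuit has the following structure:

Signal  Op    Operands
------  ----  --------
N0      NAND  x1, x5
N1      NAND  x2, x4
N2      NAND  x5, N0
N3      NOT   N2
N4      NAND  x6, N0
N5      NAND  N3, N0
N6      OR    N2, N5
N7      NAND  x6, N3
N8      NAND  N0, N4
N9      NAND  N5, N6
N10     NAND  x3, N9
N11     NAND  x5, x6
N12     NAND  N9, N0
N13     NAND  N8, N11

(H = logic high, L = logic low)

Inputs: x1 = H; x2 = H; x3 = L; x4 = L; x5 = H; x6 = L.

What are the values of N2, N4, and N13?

N2 = H, N4 = H, N13 = L

N0 = x1 NAND x5 = H NAND H = L
N2 = x5 NAND N0 = H NAND L = H
N4 = x6 NAND N0 = L NAND L = H
N8 = N0 NAND N4 = L NAND H = H
N11 = x5 NAND x6 = H NAND L = H
N13 = N8 NAND N11 = H NAND H = L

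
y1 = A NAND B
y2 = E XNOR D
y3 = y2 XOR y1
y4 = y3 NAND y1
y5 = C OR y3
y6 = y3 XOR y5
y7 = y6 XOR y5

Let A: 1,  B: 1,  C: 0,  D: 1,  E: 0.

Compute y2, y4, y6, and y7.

y1 = A NAND B = 1 NAND 1 = 0
y2 = E XNOR D = 0 XNOR 1 = 0
y3 = y2 XOR y1 = 0 XOR 0 = 0
y4 = y3 NAND y1 = 0 NAND 0 = 1
y5 = C OR y3 = 0 OR 0 = 0
y6 = y3 XOR y5 = 0 XOR 0 = 0
y7 = y6 XOR y5 = 0 XOR 0 = 0

y2 = 0, y4 = 1, y6 = 0, y7 = 0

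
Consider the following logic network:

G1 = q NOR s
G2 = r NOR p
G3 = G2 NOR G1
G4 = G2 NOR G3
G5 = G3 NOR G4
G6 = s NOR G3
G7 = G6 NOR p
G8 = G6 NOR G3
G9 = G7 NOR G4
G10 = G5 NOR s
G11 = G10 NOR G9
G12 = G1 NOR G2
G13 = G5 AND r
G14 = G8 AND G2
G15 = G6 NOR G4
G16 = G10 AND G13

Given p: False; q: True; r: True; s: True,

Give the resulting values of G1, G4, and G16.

G1 = q NOR s = True NOR True = False
G2 = r NOR p = True NOR False = False
G3 = G2 NOR G1 = False NOR False = True
G4 = G2 NOR G3 = False NOR True = False
G5 = G3 NOR G4 = True NOR False = False
G10 = G5 NOR s = False NOR True = False
G13 = G5 AND r = False AND True = False
G16 = G10 AND G13 = False AND False = False

G1 = False; G4 = False; G16 = False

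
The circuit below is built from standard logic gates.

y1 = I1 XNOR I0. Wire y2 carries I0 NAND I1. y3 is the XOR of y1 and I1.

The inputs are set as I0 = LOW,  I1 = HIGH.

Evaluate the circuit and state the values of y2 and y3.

y2 = HIGH  y3 = HIGH

y1 = I1 XNOR I0 = HIGH XNOR LOW = LOW
y2 = I0 NAND I1 = LOW NAND HIGH = HIGH
y3 = y1 XOR I1 = LOW XOR HIGH = HIGH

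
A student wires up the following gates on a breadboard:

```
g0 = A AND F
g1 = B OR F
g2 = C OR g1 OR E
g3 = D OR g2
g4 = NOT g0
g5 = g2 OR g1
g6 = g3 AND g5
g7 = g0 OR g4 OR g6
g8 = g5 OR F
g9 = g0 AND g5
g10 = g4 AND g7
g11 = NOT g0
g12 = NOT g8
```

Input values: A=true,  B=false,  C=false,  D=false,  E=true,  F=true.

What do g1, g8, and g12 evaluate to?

g1 = true  g8 = true  g12 = false

g1 = B OR F = false OR true = true
g2 = C OR g1 OR E = false OR true OR true = true
g5 = g2 OR g1 = true OR true = true
g8 = g5 OR F = true OR true = true
g12 = NOT g8 = NOT true = false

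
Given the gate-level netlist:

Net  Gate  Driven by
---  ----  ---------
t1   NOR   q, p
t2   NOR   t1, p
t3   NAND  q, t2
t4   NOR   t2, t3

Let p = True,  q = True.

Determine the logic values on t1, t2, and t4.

t1 = q NOR p = True NOR True = False
t2 = t1 NOR p = False NOR True = False
t3 = q NAND t2 = True NAND False = True
t4 = t2 NOR t3 = False NOR True = False

t1 = False  t2 = False  t4 = False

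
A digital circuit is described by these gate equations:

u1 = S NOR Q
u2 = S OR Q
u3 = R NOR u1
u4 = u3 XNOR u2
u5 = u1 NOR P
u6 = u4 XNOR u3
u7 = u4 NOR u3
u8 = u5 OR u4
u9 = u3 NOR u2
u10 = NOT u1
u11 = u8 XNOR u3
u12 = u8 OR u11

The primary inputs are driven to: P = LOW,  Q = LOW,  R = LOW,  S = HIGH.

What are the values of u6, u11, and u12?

u6 = HIGH  u11 = HIGH  u12 = HIGH

u1 = S NOR Q = HIGH NOR LOW = LOW
u2 = S OR Q = HIGH OR LOW = HIGH
u3 = R NOR u1 = LOW NOR LOW = HIGH
u4 = u3 XNOR u2 = HIGH XNOR HIGH = HIGH
u5 = u1 NOR P = LOW NOR LOW = HIGH
u6 = u4 XNOR u3 = HIGH XNOR HIGH = HIGH
u8 = u5 OR u4 = HIGH OR HIGH = HIGH
u11 = u8 XNOR u3 = HIGH XNOR HIGH = HIGH
u12 = u8 OR u11 = HIGH OR HIGH = HIGH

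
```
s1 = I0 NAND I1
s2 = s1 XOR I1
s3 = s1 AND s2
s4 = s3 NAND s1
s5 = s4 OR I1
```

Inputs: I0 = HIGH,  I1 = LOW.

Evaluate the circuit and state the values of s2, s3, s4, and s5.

s1 = I0 NAND I1 = HIGH NAND LOW = HIGH
s2 = s1 XOR I1 = HIGH XOR LOW = HIGH
s3 = s1 AND s2 = HIGH AND HIGH = HIGH
s4 = s3 NAND s1 = HIGH NAND HIGH = LOW
s5 = s4 OR I1 = LOW OR LOW = LOW

s2 = HIGH, s3 = HIGH, s4 = LOW, s5 = LOW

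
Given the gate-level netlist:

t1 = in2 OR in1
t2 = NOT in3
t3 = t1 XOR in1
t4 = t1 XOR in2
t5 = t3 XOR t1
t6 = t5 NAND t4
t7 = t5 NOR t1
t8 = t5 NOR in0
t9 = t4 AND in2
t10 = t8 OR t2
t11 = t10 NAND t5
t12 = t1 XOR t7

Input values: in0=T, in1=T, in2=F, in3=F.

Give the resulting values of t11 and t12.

t1 = in2 OR in1 = F OR T = T
t2 = NOT in3 = NOT F = T
t3 = t1 XOR in1 = T XOR T = F
t5 = t3 XOR t1 = F XOR T = T
t7 = t5 NOR t1 = T NOR T = F
t8 = t5 NOR in0 = T NOR T = F
t10 = t8 OR t2 = F OR T = T
t11 = t10 NAND t5 = T NAND T = F
t12 = t1 XOR t7 = T XOR F = T

t11 = F, t12 = T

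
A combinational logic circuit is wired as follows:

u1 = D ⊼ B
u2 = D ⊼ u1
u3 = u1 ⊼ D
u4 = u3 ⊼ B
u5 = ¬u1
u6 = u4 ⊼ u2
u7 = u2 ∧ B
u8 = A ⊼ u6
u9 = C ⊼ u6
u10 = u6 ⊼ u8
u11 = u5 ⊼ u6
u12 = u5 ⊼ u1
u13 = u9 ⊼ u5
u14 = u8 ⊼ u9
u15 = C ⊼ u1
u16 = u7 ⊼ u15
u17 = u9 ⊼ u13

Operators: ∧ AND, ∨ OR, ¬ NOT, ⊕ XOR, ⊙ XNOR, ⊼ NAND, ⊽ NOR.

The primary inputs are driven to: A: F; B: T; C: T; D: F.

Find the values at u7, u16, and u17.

u1 = D NAND B = F NAND T = T
u2 = D NAND u1 = F NAND T = T
u3 = u1 NAND D = T NAND F = T
u4 = u3 NAND B = T NAND T = F
u5 = NOT u1 = NOT T = F
u6 = u4 NAND u2 = F NAND T = T
u7 = u2 AND B = T AND T = T
u9 = C NAND u6 = T NAND T = F
u13 = u9 NAND u5 = F NAND F = T
u15 = C NAND u1 = T NAND T = F
u16 = u7 NAND u15 = T NAND F = T
u17 = u9 NAND u13 = F NAND T = T

u7 = T  u16 = T  u17 = T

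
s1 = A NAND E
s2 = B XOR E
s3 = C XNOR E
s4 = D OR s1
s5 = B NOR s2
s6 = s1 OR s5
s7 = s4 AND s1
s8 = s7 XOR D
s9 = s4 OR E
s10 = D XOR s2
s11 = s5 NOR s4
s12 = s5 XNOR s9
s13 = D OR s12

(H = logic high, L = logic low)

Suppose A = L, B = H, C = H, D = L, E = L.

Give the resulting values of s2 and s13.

s1 = A NAND E = L NAND L = H
s2 = B XOR E = H XOR L = H
s4 = D OR s1 = L OR H = H
s5 = B NOR s2 = H NOR H = L
s9 = s4 OR E = H OR L = H
s12 = s5 XNOR s9 = L XNOR H = L
s13 = D OR s12 = L OR L = L

s2 = H; s13 = L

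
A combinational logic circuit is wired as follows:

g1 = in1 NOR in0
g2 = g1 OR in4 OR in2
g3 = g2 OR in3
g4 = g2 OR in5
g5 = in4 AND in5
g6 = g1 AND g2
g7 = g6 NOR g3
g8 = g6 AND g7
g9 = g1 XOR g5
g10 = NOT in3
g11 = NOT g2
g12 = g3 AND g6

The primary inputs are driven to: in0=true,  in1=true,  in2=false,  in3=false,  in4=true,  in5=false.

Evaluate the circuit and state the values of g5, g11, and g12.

g1 = in1 NOR in0 = true NOR true = false
g2 = g1 OR in4 OR in2 = false OR true OR false = true
g3 = g2 OR in3 = true OR false = true
g5 = in4 AND in5 = true AND false = false
g6 = g1 AND g2 = false AND true = false
g11 = NOT g2 = NOT true = false
g12 = g3 AND g6 = true AND false = false

g5 = false, g11 = false, g12 = false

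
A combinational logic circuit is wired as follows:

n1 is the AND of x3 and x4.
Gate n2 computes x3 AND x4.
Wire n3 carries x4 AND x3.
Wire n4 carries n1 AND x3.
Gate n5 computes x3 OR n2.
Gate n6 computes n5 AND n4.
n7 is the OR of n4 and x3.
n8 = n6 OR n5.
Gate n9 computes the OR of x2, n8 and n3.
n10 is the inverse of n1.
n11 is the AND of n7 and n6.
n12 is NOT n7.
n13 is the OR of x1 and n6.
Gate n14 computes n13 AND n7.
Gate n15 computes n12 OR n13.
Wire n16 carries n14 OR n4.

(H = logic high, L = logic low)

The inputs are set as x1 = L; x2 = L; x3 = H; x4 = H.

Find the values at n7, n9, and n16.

n7 = H  n9 = H  n16 = H

n1 = x3 AND x4 = H AND H = H
n2 = x3 AND x4 = H AND H = H
n3 = x4 AND x3 = H AND H = H
n4 = n1 AND x3 = H AND H = H
n5 = x3 OR n2 = H OR H = H
n6 = n5 AND n4 = H AND H = H
n7 = n4 OR x3 = H OR H = H
n8 = n6 OR n5 = H OR H = H
n9 = x2 OR n8 OR n3 = L OR H OR H = H
n13 = x1 OR n6 = L OR H = H
n14 = n13 AND n7 = H AND H = H
n16 = n14 OR n4 = H OR H = H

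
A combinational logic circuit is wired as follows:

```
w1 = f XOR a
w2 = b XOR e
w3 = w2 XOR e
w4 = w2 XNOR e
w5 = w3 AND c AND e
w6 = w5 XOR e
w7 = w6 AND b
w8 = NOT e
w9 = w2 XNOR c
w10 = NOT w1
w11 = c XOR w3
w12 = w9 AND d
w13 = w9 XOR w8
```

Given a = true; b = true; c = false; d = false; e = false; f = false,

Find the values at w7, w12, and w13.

w2 = b XOR e = true XOR false = true
w3 = w2 XOR e = true XOR false = true
w5 = w3 AND c AND e = true AND false AND false = false
w6 = w5 XOR e = false XOR false = false
w7 = w6 AND b = false AND true = false
w8 = NOT e = NOT false = true
w9 = w2 XNOR c = true XNOR false = false
w12 = w9 AND d = false AND false = false
w13 = w9 XOR w8 = false XOR true = true

w7 = false; w12 = false; w13 = true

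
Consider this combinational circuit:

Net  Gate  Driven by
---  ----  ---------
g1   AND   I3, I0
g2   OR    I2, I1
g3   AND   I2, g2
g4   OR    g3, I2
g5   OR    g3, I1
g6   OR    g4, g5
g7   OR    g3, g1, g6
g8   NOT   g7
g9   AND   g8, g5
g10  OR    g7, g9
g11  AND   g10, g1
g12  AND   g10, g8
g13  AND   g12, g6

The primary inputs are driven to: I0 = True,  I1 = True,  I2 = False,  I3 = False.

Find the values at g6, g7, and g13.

g1 = I3 AND I0 = False AND True = False
g2 = I2 OR I1 = False OR True = True
g3 = I2 AND g2 = False AND True = False
g4 = g3 OR I2 = False OR False = False
g5 = g3 OR I1 = False OR True = True
g6 = g4 OR g5 = False OR True = True
g7 = g3 OR g1 OR g6 = False OR False OR True = True
g8 = NOT g7 = NOT True = False
g9 = g8 AND g5 = False AND True = False
g10 = g7 OR g9 = True OR False = True
g12 = g10 AND g8 = True AND False = False
g13 = g12 AND g6 = False AND True = False

g6 = True, g7 = True, g13 = False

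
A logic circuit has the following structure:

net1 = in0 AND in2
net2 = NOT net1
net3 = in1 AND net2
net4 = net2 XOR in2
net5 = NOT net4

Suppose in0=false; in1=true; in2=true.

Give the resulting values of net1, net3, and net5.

net1 = in0 AND in2 = false AND true = false
net2 = NOT net1 = NOT false = true
net3 = in1 AND net2 = true AND true = true
net4 = net2 XOR in2 = true XOR true = false
net5 = NOT net4 = NOT false = true

net1 = false, net3 = true, net5 = true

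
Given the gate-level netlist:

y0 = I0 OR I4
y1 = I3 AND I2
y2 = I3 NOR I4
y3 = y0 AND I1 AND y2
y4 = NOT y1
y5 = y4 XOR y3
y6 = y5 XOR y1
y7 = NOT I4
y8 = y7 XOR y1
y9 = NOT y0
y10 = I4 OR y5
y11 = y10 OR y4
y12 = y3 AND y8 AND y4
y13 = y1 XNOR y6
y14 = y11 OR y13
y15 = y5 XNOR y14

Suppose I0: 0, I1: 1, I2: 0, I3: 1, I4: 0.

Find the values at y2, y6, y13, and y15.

y2 = 0, y6 = 1, y13 = 0, y15 = 1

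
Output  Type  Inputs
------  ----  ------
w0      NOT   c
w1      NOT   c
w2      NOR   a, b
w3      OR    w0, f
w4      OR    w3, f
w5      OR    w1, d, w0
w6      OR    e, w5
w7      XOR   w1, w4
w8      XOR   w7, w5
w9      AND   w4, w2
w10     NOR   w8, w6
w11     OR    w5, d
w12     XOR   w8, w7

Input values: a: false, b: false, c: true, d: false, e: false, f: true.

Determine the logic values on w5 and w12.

w5 = false, w12 = false

w0 = NOT c = NOT true = false
w1 = NOT c = NOT true = false
w3 = w0 OR f = false OR true = true
w4 = w3 OR f = true OR true = true
w5 = w1 OR d OR w0 = false OR false OR false = false
w7 = w1 XOR w4 = false XOR true = true
w8 = w7 XOR w5 = true XOR false = true
w12 = w8 XOR w7 = true XOR true = false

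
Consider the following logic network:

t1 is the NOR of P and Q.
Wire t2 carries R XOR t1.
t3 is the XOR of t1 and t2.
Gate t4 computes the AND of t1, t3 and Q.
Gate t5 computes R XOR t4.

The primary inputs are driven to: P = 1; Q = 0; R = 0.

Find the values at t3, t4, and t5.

t3 = 0, t4 = 0, t5 = 0

t1 = P NOR Q = 1 NOR 0 = 0
t2 = R XOR t1 = 0 XOR 0 = 0
t3 = t1 XOR t2 = 0 XOR 0 = 0
t4 = t1 AND t3 AND Q = 0 AND 0 AND 0 = 0
t5 = R XOR t4 = 0 XOR 0 = 0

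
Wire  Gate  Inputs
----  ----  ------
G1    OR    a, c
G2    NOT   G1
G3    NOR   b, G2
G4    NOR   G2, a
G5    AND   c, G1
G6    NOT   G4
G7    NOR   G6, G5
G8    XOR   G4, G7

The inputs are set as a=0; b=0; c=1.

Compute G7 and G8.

G7 = 0, G8 = 1

G1 = a OR c = 0 OR 1 = 1
G2 = NOT G1 = NOT 1 = 0
G4 = G2 NOR a = 0 NOR 0 = 1
G5 = c AND G1 = 1 AND 1 = 1
G6 = NOT G4 = NOT 1 = 0
G7 = G6 NOR G5 = 0 NOR 1 = 0
G8 = G4 XOR G7 = 1 XOR 0 = 1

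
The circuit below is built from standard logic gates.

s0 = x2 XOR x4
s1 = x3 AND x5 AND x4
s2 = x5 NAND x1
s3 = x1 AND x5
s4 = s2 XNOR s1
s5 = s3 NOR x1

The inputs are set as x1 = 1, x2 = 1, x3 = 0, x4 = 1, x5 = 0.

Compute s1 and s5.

s1 = 0, s5 = 0

s1 = x3 AND x5 AND x4 = 0 AND 0 AND 1 = 0
s3 = x1 AND x5 = 1 AND 0 = 0
s5 = s3 NOR x1 = 0 NOR 1 = 0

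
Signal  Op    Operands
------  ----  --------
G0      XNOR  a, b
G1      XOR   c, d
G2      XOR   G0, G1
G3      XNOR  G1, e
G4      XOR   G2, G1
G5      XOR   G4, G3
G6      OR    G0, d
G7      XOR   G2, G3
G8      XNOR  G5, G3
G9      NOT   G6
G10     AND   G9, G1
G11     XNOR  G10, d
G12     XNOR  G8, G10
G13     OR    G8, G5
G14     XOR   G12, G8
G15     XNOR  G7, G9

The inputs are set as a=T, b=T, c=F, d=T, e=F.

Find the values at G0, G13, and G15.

G0 = T, G13 = T, G15 = T

G0 = a XNOR b = T XNOR T = T
G1 = c XOR d = F XOR T = T
G2 = G0 XOR G1 = T XOR T = F
G3 = G1 XNOR e = T XNOR F = F
G4 = G2 XOR G1 = F XOR T = T
G5 = G4 XOR G3 = T XOR F = T
G6 = G0 OR d = T OR T = T
G7 = G2 XOR G3 = F XOR F = F
G8 = G5 XNOR G3 = T XNOR F = F
G9 = NOT G6 = NOT T = F
G13 = G8 OR G5 = F OR T = T
G15 = G7 XNOR G9 = F XNOR F = T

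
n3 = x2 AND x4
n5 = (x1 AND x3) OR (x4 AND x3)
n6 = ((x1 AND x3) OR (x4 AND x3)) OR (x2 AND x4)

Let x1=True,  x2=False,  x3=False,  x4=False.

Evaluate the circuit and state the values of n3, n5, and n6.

n3 = False AND False = False
n5 = (True AND False) OR (False AND False) = False
n6 = ((True AND False) OR (False AND False)) OR (False AND False) = False

n3 = False, n5 = False, n6 = False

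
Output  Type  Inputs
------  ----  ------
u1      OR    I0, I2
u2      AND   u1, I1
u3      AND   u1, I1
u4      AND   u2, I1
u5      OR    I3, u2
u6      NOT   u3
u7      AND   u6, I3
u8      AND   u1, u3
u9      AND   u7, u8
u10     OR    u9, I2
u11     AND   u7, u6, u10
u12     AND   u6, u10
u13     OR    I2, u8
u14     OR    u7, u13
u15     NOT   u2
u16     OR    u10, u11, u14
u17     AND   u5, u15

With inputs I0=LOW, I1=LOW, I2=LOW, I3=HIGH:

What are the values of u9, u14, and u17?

u9 = LOW, u14 = HIGH, u17 = HIGH

u1 = I0 OR I2 = LOW OR LOW = LOW
u2 = u1 AND I1 = LOW AND LOW = LOW
u3 = u1 AND I1 = LOW AND LOW = LOW
u5 = I3 OR u2 = HIGH OR LOW = HIGH
u6 = NOT u3 = NOT LOW = HIGH
u7 = u6 AND I3 = HIGH AND HIGH = HIGH
u8 = u1 AND u3 = LOW AND LOW = LOW
u9 = u7 AND u8 = HIGH AND LOW = LOW
u13 = I2 OR u8 = LOW OR LOW = LOW
u14 = u7 OR u13 = HIGH OR LOW = HIGH
u15 = NOT u2 = NOT LOW = HIGH
u17 = u5 AND u15 = HIGH AND HIGH = HIGH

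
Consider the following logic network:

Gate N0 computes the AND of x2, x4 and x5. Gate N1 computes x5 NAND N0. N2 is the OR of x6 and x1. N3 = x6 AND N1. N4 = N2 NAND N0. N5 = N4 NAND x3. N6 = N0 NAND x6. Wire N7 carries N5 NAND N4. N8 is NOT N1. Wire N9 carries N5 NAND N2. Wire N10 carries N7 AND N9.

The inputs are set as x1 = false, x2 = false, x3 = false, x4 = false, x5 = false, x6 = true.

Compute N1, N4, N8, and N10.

N1 = true, N4 = true, N8 = false, N10 = false

N0 = x2 AND x4 AND x5 = false AND false AND false = false
N1 = x5 NAND N0 = false NAND false = true
N2 = x6 OR x1 = true OR false = true
N4 = N2 NAND N0 = true NAND false = true
N5 = N4 NAND x3 = true NAND false = true
N7 = N5 NAND N4 = true NAND true = false
N8 = NOT N1 = NOT true = false
N9 = N5 NAND N2 = true NAND true = false
N10 = N7 AND N9 = false AND false = false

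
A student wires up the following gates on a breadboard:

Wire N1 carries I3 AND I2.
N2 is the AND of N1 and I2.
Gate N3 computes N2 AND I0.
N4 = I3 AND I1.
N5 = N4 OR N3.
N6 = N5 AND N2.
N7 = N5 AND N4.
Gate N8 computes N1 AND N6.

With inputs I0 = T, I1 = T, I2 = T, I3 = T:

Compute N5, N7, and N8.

N1 = I3 AND I2 = T AND T = T
N2 = N1 AND I2 = T AND T = T
N3 = N2 AND I0 = T AND T = T
N4 = I3 AND I1 = T AND T = T
N5 = N4 OR N3 = T OR T = T
N6 = N5 AND N2 = T AND T = T
N7 = N5 AND N4 = T AND T = T
N8 = N1 AND N6 = T AND T = T

N5 = T  N7 = T  N8 = T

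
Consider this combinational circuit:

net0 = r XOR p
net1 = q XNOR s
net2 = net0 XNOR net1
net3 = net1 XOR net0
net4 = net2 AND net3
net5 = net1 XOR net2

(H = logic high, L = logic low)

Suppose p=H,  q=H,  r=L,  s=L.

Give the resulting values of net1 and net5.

net0 = r XOR p = L XOR H = H
net1 = q XNOR s = H XNOR L = L
net2 = net0 XNOR net1 = H XNOR L = L
net5 = net1 XOR net2 = L XOR L = L

net1 = L  net5 = L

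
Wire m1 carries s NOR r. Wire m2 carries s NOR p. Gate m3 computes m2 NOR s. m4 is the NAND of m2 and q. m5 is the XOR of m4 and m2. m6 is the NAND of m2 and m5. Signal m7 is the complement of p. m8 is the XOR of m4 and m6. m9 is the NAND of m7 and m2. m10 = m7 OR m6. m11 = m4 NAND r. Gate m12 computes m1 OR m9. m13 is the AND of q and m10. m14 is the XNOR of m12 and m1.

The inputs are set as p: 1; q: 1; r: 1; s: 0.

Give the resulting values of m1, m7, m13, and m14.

m1 = 0; m7 = 0; m13 = 1; m14 = 0

m1 = s NOR r = 0 NOR 1 = 0
m2 = s NOR p = 0 NOR 1 = 0
m4 = m2 NAND q = 0 NAND 1 = 1
m5 = m4 XOR m2 = 1 XOR 0 = 1
m6 = m2 NAND m5 = 0 NAND 1 = 1
m7 = NOT p = NOT 1 = 0
m9 = m7 NAND m2 = 0 NAND 0 = 1
m10 = m7 OR m6 = 0 OR 1 = 1
m12 = m1 OR m9 = 0 OR 1 = 1
m13 = q AND m10 = 1 AND 1 = 1
m14 = m12 XNOR m1 = 1 XNOR 0 = 0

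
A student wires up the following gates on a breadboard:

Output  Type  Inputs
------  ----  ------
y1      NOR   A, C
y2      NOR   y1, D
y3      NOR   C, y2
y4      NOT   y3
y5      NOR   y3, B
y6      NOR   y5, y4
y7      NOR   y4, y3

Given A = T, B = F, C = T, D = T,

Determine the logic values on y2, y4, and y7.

y2 = F, y4 = T, y7 = F

y1 = A NOR C = T NOR T = F
y2 = y1 NOR D = F NOR T = F
y3 = C NOR y2 = T NOR F = F
y4 = NOT y3 = NOT F = T
y7 = y4 NOR y3 = T NOR F = F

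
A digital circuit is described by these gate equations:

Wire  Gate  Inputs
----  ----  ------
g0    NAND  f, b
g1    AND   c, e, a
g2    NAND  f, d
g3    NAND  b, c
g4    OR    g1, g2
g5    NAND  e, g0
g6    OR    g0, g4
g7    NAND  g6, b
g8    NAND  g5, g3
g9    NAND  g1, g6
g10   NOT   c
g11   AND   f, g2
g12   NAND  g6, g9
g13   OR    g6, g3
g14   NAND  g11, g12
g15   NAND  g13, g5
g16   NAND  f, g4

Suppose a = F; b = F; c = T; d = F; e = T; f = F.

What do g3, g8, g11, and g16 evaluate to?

g3 = T, g8 = T, g11 = F, g16 = T

g0 = f NAND b = F NAND F = T
g1 = c AND e AND a = T AND T AND F = F
g2 = f NAND d = F NAND F = T
g3 = b NAND c = F NAND T = T
g4 = g1 OR g2 = F OR T = T
g5 = e NAND g0 = T NAND T = F
g8 = g5 NAND g3 = F NAND T = T
g11 = f AND g2 = F AND T = F
g16 = f NAND g4 = F NAND T = T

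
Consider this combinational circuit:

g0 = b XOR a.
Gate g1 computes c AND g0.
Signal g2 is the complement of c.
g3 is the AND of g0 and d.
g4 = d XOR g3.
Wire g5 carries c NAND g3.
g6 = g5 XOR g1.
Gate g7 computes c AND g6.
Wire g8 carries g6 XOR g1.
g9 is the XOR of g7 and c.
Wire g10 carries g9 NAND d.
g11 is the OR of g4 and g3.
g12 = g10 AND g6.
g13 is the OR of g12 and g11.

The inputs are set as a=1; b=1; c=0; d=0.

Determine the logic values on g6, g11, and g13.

g0 = b XOR a = 1 XOR 1 = 0
g1 = c AND g0 = 0 AND 0 = 0
g3 = g0 AND d = 0 AND 0 = 0
g4 = d XOR g3 = 0 XOR 0 = 0
g5 = c NAND g3 = 0 NAND 0 = 1
g6 = g5 XOR g1 = 1 XOR 0 = 1
g7 = c AND g6 = 0 AND 1 = 0
g9 = g7 XOR c = 0 XOR 0 = 0
g10 = g9 NAND d = 0 NAND 0 = 1
g11 = g4 OR g3 = 0 OR 0 = 0
g12 = g10 AND g6 = 1 AND 1 = 1
g13 = g12 OR g11 = 1 OR 0 = 1

g6 = 1, g11 = 0, g13 = 1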